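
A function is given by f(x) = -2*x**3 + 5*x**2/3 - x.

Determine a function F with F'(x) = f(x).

An antiderivative is F(x) = x**2*(-9*x**2 + 10*x - 9)/18.

Integrate term by term and add the pieces.
Check: d/dx[x**2*(-9*x**2 + 10*x - 9)/18] = -2*x**3 + 5*x**2/3 - x = f(x).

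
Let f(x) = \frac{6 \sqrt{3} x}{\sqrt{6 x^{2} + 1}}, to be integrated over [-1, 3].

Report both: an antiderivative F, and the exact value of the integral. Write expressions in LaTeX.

The substitution u = 2 x^{2} + \frac{1}{3} works: f is exactly (dF/du)*(du/dx) for that inner function.
F(x) = 3 \sqrt{2 x^{2} + \frac{1}{3}} is an antiderivative of f.
Check: d/dx[3 \sqrt{2 x^{2} + \frac{1}{3}}] = \frac{6 \sqrt{3} x}{\sqrt{6 x^{2} + 1}} = f(x).
F(3) = \sqrt{165}; F(-1) = \sqrt{21}.
Integral = F(3) - F(-1) = - \sqrt{21} + \sqrt{165}.

Antiderivative: F(x) = 3 \sqrt{2 x^{2} + \frac{1}{3}}; value = - \sqrt{21} + \sqrt{165}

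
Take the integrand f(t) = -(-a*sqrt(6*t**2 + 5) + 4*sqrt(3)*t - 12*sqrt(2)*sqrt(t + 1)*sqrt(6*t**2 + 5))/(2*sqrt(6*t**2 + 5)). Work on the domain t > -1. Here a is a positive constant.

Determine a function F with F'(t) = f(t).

An antiderivative is F(t) = a*t/2 + 2*(2*t + 2)**(3/2) - sqrt(2*t**2 + 5/3).

Since d/dt undoes antidifferentiation here, F'(t) = f(t) is required of F(t).
Check: d/dt[a*t/2 + 2*(2*t + 2)**(3/2) - sqrt(2*t**2 + 5/3)] = (a*sqrt(6*t**2 + 5) - 4*sqrt(3)*t + 12*sqrt(2)*sqrt(t + 1)*sqrt(6*t**2 + 5))/(2*sqrt(6*t**2 + 5)), which equals f(t).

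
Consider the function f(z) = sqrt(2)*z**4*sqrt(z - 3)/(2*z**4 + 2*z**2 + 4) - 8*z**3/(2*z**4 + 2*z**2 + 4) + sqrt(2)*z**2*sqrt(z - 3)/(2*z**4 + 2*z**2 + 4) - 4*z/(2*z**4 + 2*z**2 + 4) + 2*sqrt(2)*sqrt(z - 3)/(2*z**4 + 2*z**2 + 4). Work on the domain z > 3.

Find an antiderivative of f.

Integrate term by term and add the pieces.
Check: d/dz[(sqrt(2)*(z - 3)**(3/2) - 3*log(z**4 + z**2 + 2))/3] = (sqrt(2)*z**4*sqrt(z - 3) - 8*z**3 + sqrt(2)*z**2*sqrt(z - 3) - 4*z + 2*sqrt(2)*sqrt(z - 3))/(2*z**4 + 2*z**2 + 4), which equals f(z).

An antiderivative is F(z) = (sqrt(2)*(z - 3)**(3/2) - 3*log(z**4 + z**2 + 2))/3.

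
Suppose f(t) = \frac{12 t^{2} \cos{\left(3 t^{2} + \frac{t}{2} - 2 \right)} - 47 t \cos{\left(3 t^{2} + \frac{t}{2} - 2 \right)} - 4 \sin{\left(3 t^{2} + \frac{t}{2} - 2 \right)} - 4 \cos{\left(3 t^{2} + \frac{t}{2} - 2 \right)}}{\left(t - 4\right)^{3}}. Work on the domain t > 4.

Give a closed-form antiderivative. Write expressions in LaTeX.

An antiderivative is F(t) = \frac{2 \sin{\left(3 t^{2} + \frac{t}{2} - 2 \right)}}{\left(t - 4\right)^{2}}.

f has the shape u'v + uv' for u = \frac{2}{\left(t - 4\right)^{2}} and v = \sin{\left(3 t^{2} + \frac{t}{2} - 2 \right)} — it is the derivative of the product u*v.
Check: d/dt[\frac{2 \sin{\left(3 t^{2} + \frac{t}{2} - 2 \right)}}{\left(t - 4\right)^{2}}] = \frac{12 t^{2} \cos{\left(3 t^{2} + \frac{t}{2} - 2 \right)} - 47 t \cos{\left(3 t^{2} + \frac{t}{2} - 2 \right)} - 4 \sin{\left(3 t^{2} + \frac{t}{2} - 2 \right)} - 4 \cos{\left(3 t^{2} + \frac{t}{2} - 2 \right)}}{t^{3} - 12 t^{2} + 48 t - 64}, which equals f(t).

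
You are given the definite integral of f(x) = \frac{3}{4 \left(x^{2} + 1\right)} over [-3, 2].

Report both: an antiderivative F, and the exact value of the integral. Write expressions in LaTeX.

Antiderivative: F(x) = \frac{3 \operatorname{atan}{\left(x \right)}}{4}; value = \frac{3 \operatorname{atan}{\left(2 \right)}}{4} + \frac{3 \operatorname{atan}{\left(3 \right)}}{4}

A first test for any F(x): its x-derivative must equal f(x) identically.
F(x) = \frac{3 \operatorname{atan}{\left(x \right)}}{4} is an antiderivative of f.
Check: d/dx[\frac{3 \operatorname{atan}{\left(x \right)}}{4}] = \frac{3}{4 x^{2} + 4}, which equals f(x).
F(2) = \frac{3 \operatorname{atan}{\left(2 \right)}}{4}; F(-3) = - \frac{3 \operatorname{atan}{\left(3 \right)}}{4}.
Integral = F(2) - F(-3) = \frac{3 \operatorname{atan}{\left(2 \right)}}{4} + \frac{3 \operatorname{atan}{\left(3 \right)}}{4}.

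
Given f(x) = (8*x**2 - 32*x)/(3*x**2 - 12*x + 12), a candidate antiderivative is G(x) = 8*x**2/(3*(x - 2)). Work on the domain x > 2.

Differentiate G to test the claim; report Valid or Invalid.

Valid - the claim checks out under differentiation.

d/dx[G] = (8*x**2 - 32*x)/(3*x**2 - 12*x + 12)
This equals f(x) exactly, so the claim holds.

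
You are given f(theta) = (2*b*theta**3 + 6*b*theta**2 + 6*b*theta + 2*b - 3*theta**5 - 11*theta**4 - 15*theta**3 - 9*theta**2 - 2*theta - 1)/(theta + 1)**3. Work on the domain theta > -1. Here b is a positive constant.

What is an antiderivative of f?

An antiderivative is F(theta) = 2*b*theta - theta**3 - theta**2 + 1/(2*theta**2 + 4*theta + 2).

Check any antiderivative F(theta) by computing F'(theta) and comparing it with f(theta).
Check: d/dtheta[2*b*theta - theta**3 - theta**2 + 1/(2*theta**2 + 4*theta + 2)] = (2*b*theta**3 + 6*b*theta**2 + 6*b*theta + 2*b - 3*theta**5 - 11*theta**4 - 15*theta**3 - 9*theta**2 - 2*theta - 1)/(theta**3 + 3*theta**2 + 3*theta + 1), which equals f(theta).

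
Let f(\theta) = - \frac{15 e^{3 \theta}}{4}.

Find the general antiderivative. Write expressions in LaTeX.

F(\theta) = - \frac{5 e^{3 \theta}}{4} + C

Any candidate F(\theta) must reproduce f(\theta) exactly when differentiated.
Check: d/d\theta[- \frac{5 e^{3 \theta}}{4}] = - \frac{15 e^{3 \theta}}{4} = f(\theta).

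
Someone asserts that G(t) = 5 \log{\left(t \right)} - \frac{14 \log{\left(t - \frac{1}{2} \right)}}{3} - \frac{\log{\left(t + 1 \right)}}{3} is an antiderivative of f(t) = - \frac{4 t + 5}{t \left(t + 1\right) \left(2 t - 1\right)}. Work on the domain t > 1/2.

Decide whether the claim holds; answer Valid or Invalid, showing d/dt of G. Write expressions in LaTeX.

Valid: G'(t) = f(t).

d/dt[G] = \frac{- 4 t - 5}{2 t^{3} + t^{2} - t}
This equals f(t) exactly, so the claim holds.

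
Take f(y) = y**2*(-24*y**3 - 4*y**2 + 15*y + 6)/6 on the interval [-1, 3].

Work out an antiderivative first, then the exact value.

Antiderivative: F(y) = y**3*(-80*y**3 - 16*y**2 + 75*y + 40)/120; value = -6878/15

A first test for any F(y): its y-derivative must equal f(y) identically.
F(y) = y**3*(-80*y**3 - 16*y**2 + 75*y + 40)/120 is an antiderivative of f.
Check: d/dy[y**3*(-80*y**3 - 16*y**2 + 75*y + 40)/120] = -4*y**5 - 2*y**4/3 + 5*y**3/2 + y**2, which equals f(y).
F(3) = -18351/40; F(-1) = -29/120.
Integral = F(3) - F(-1) = -6878/15.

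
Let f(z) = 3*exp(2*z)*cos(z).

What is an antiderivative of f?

An antiderivative is F(z) = 3*(sin(z) + 2*cos(z))*exp(2*z)/5.

For F(z) to be correct the identity F'(z) - f(z) = 0 must hold.
Check: d/dz[3*(sin(z) + 2*cos(z))*exp(2*z)/5] = 3*exp(2*z)*cos(z) = f(z).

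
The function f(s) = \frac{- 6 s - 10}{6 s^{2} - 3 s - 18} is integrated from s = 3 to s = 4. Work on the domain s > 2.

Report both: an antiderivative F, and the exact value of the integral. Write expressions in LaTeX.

Antiderivative: F(s) = - \frac{22 \log{\left(s - 2 \right)}}{21} + \frac{\log{\left(s + \frac{3}{2} \right)}}{21}; value = - \frac{22 \log{\left(2 \right)}}{21} - \frac{\log{\left(\frac{9}{2} \right)}}{21} + \frac{\log{\left(\frac{11}{2} \right)}}{21}

The denominator factors as 3 \left(s - 2\right) \left(2 s + 3\right); partial fractions split f into directly integrable pieces: \frac{2}{21 \left(2 s + 3\right)} - \frac{22}{21 \left(s - 2\right)}.
F(s) = - \frac{22 \log{\left(s - 2 \right)}}{21} + \frac{\log{\left(s + \frac{3}{2} \right)}}{21} is an antiderivative of f.
Check: d/ds[- \frac{22 \log{\left(s - 2 \right)}}{21} + \frac{\log{\left(s + \frac{3}{2} \right)}}{21}] = \frac{- 6 s - 10}{6 s^{2} - 3 s - 18} = f(s).
F(4) = - \frac{22 \log{\left(2 \right)}}{21} + \frac{\log{\left(\frac{11}{2} \right)}}{21}; F(3) = \frac{\log{\left(\frac{9}{2} \right)}}{21}.
Integral = F(4) - F(3) = - \frac{22 \log{\left(2 \right)}}{21} - \frac{\log{\left(\frac{9}{2} \right)}}{21} + \frac{\log{\left(\frac{11}{2} \right)}}{21}.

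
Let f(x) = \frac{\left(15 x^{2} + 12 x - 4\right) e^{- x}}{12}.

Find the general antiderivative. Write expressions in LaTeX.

F(x) = \frac{\left(- 15 x^{2} - 42 x - 38\right) e^{- x}}{12} + C

f has the shape u'v + uv' for u = - \frac{5 x^{2}}{4} - \frac{7 x}{2} - \frac{19}{6} and v = e^{- x} — it is the derivative of the product u*v.
Check: d/dx[\frac{\left(- 15 x^{2} - 42 x - 38\right) e^{- x}}{12}] = \frac{\left(15 x^{2} + 12 x - 4\right) e^{- x}}{12} = f(x).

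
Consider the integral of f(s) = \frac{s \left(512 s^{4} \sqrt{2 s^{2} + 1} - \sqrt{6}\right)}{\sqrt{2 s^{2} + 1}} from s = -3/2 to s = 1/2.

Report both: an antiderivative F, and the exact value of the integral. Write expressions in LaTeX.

Whatever form F(s) takes, F'(s) = f(s) is non-negotiable.
F(s) = \frac{\sqrt{2} \left(256 \sqrt{2} s^{6} - 3 \sqrt{3} \sqrt{2 s^{2} + 1}\right)}{6} is an antiderivative of f.
Check: d/ds[\frac{\sqrt{2} \left(256 \sqrt{2} s^{6} - 3 \sqrt{3} \sqrt{2 s^{2} + 1}\right)}{6}] = \frac{512 s^{5} \sqrt{2 s^{2} + 1} - \sqrt{6} s}{\sqrt{2 s^{2} + 1}}, which equals f(s).
F(1/2) = - \frac{1}{6}; F(-3/2) = 972 - \frac{\sqrt{33}}{2}.
Integral = F(1/2) - F(-3/2) = - \frac{5833}{6} + \frac{\sqrt{33}}{2}.

Antiderivative: F(s) = \frac{\sqrt{2} \left(256 \sqrt{2} s^{6} - 3 \sqrt{3} \sqrt{2 s^{2} + 1}\right)}{6}; value = - \frac{5833}{6} + \frac{\sqrt{33}}{2}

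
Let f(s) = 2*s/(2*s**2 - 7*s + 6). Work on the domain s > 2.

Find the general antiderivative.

F(s) = 4*log(s - 2) - 3*log(s - 3/2) + C

Factor the denominator ((s - 2)*(2*s - 3)) and decompose: f = -6/(2*s - 3) + 4/(s - 2); each piece integrates to a log, atan, or power term.
Check: d/ds[4*log(s - 2) - 3*log(s - 3/2)] = 2*s/(2*s**2 - 7*s + 6) = f(s).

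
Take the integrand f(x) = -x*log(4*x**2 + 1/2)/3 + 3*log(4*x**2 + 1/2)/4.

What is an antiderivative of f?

An antiderivative is F(x) = (8*x**2 + 4*x*(9 - 2*x)*log(4*x**2 + 1/2) - 72*x - log(x**2 + 1/8) + 18*sqrt(2)*atan(2*sqrt(2)*x))/48.

The integrand splits into summands that can be handled one at a time.
Check: d/dx[(8*x**2 + 4*x*(9 - 2*x)*log(4*x**2 + 1/2) - 72*x - log(x**2 + 1/8) + 18*sqrt(2)*atan(2*sqrt(2)*x))/48] = -x*log(4*x**2 + 1/2)/3 + 3*log(4*x**2 + 1/2)/4 = f(x).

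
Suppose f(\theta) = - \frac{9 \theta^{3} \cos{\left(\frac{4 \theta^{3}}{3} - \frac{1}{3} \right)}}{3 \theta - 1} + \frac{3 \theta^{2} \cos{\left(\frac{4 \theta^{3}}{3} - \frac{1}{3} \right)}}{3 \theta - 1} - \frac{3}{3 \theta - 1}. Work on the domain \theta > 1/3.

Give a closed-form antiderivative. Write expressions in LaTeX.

Integrate term by term and add the pieces.
Check: d/d\theta[- \log{\left(3 \theta - 1 \right)} - \frac{3 \sin{\left(\frac{4 \theta^{3}}{3} - \frac{1}{3} \right)}}{4}] = \frac{- 9 \theta^{3} \cos{\left(\frac{4 \theta^{3}}{3} - \frac{1}{3} \right)} + 3 \theta^{2} \cos{\left(\frac{4 \theta^{3}}{3} - \frac{1}{3} \right)} - 3}{3 \theta - 1}, which equals f(\theta).

An antiderivative is F(\theta) = - \log{\left(3 \theta - 1 \right)} - \frac{3 \sin{\left(\frac{4 \theta^{3}}{3} - \frac{1}{3} \right)}}{4}.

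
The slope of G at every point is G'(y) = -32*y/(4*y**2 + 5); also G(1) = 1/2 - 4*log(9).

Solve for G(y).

G(y) = 1/2 - 4*log(4*y**2 + 5)

G'(y) matches the chain-rule pattern g'(h)*h' with inner function h(y) = 4*y**2 + 5; substituting u = h(y) collapses the integral.
A general antiderivative is -4*log(4*y**2 + 5) + C.
The condition gives C = 1/2 - 4*log(9) - (-4*log(9)) = 1/2.
So G(y) = 1/2 - 4*log(4*y**2 + 5).
Check: d/dy[1/2 - 4*log(4*y**2 + 5)] = -32*y/(4*y**2 + 5) = G'(y).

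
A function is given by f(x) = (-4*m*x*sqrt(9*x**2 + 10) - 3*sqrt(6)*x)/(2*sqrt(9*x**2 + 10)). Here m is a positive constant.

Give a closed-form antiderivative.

Any candidate F(x) must reproduce f(x) exactly when differentiated.
Check: d/dx[-(6*m*x**2 + sqrt(6)*sqrt(9*x**2 + 10))/6] = (-4*m*x*sqrt(9*x**2 + 10) - 3*sqrt(6)*x)/(2*sqrt(9*x**2 + 10)) = f(x).

An antiderivative is F(x) = -(6*m*x**2 + sqrt(6)*sqrt(9*x**2 + 10))/6.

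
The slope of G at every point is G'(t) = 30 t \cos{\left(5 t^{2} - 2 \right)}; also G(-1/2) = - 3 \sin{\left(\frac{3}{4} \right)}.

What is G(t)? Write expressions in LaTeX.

G(t) = 3 \sin{\left(5 t^{2} - 2 \right)}

The substitution u = 5 t^{2} - 2 works: G'(t) is exactly (dG/du)*(du/dt) for that inner function.
A general antiderivative is 3 \sin{\left(5 t^{2} - 2 \right)} + C.
The condition gives C = - 3 \sin{\left(\frac{3}{4} \right)} - (- 3 \sin{\left(\frac{3}{4} \right)}) = 0.
So G(t) = 3 \sin{\left(5 t^{2} - 2 \right)}.
Check: d/dt[3 \sin{\left(5 t^{2} - 2 \right)}] = 30 t \cos{\left(5 t^{2} - 2 \right)} = G'(t).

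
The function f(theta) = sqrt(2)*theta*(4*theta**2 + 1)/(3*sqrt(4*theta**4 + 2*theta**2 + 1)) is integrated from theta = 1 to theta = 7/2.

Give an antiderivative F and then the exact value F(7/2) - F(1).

f matches the chain-rule pattern g'(h)*h' with inner function h(theta) = 2*theta**4 + theta**2 + 1/2; substituting u = h(theta) collapses the integral.
F(theta) = sqrt(2)*sqrt(4*theta**4 + 2*theta**2 + 1)/6 is an antiderivative of f.
Check: d/dtheta[sqrt(2)*sqrt(4*theta**4 + 2*theta**2 + 1)/6] = (4*sqrt(2)*theta**3 + sqrt(2)*theta)/(3*sqrt(4*theta**4 + 2*theta**2 + 1)), which equals f(theta).
F(7/2) = sqrt(5006)/12; F(1) = sqrt(14)/6.
Integral = F(7/2) - F(1) = -sqrt(14)/6 + sqrt(5006)/12.

Antiderivative: F(theta) = sqrt(2)*sqrt(4*theta**4 + 2*theta**2 + 1)/6; value = -sqrt(14)/6 + sqrt(5006)/12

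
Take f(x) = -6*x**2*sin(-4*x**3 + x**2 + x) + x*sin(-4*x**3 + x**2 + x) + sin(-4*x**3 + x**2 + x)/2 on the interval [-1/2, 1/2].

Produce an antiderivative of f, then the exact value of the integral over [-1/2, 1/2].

The substitution u = -4*x**3 + x**2 + x works: f is exactly (dF/du)*(du/dx) for that inner function.
F(x) = -cos(-4*x**3 + x**2 + x)/2 is an antiderivative of f.
Check: d/dx[-cos(-4*x**3 + x**2 + x)/2] = -6*x**2*sin(-4*x**3 + x**2 + x) + x*sin(-4*x**3 + x**2 + x) + sin(-4*x**3 + x**2 + x)/2 = f(x).
F(1/2) = -cos(1/4)/2; F(-1/2) = -cos(1/4)/2.
Integral = F(1/2) - F(-1/2) = 0.

Antiderivative: F(x) = -cos(-4*x**3 + x**2 + x)/2; value = 0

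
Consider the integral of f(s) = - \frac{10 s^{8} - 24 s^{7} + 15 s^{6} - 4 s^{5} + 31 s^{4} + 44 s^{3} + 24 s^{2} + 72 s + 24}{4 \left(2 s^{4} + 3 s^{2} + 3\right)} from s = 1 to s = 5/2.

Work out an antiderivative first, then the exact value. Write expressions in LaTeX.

Differentiate the proposed F(s) back; it has to land on f(s) exactly.
F(s) = \frac{- s^{5} + 3 s^{4} - 8 s^{2} - 8 s - 4 \log{\left(\frac{2 s^{4}}{3} + s^{2} + 1 \right)} + 12}{4} is an antiderivative of f.
Check: d/ds[\frac{- s^{5} + 3 s^{4} - 8 s^{2} - 8 s - 4 \log{\left(\frac{2 s^{4}}{3} + s^{2} + 1 \right)} + 12}{4}] = \frac{- 10 s^{8} + 24 s^{7} - 15 s^{6} + 4 s^{5} - 31 s^{4} - 44 s^{3} - 24 s^{2} - 72 s - 24}{8 s^{4} + 12 s^{2} + 12}, which equals f(s).
F(5/2) = - \frac{1231}{128} - \log{\left(\frac{799}{24} \right)}; F(1) = - \log{\left(\frac{8}{3} \right)} - \frac{1}{2}.
Integral = F(5/2) - F(1) = - \frac{1167}{128} - \log{\left(\frac{799}{24} \right)} + \log{\left(\frac{8}{3} \right)}.

Antiderivative: F(s) = \frac{- s^{5} + 3 s^{4} - 8 s^{2} - 8 s - 4 \log{\left(\frac{2 s^{4}}{3} + s^{2} + 1 \right)} + 12}{4}; value = - \frac{1167}{128} - \log{\left(\frac{799}{24} \right)} + \log{\left(\frac{8}{3} \right)}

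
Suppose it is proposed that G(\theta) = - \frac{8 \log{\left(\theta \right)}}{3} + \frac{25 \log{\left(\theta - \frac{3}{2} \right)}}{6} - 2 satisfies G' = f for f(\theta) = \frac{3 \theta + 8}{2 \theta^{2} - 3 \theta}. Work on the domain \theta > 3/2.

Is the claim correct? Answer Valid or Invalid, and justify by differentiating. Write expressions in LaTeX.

d/d\theta[G] = \frac{3 \theta + 8}{2 \theta^{2} - 3 \theta}
This equals f(\theta) exactly, so the claim holds.

Valid. The derivative of G reproduces f.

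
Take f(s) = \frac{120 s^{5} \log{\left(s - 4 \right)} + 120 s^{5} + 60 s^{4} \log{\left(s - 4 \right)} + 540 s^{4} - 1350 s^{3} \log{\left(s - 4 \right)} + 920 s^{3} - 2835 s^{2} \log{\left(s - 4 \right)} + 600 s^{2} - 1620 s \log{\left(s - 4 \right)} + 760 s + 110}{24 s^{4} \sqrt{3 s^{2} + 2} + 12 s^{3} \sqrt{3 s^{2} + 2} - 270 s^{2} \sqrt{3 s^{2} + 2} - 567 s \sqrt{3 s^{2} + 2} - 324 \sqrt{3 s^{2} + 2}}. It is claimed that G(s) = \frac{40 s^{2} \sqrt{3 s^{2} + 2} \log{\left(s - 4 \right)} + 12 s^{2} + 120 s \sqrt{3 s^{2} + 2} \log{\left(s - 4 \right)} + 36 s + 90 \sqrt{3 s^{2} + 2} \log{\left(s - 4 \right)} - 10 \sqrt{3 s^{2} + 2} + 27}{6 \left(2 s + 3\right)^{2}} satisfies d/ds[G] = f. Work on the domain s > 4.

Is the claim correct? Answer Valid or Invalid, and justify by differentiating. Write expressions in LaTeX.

d/ds[G] = \frac{120 s^{5} \log{\left(s - 4 \right)} + 120 s^{5} + 60 s^{4} \log{\left(s - 4 \right)} + 540 s^{4} - 1350 s^{3} \log{\left(s - 4 \right)} + 920 s^{3} - 2835 s^{2} \log{\left(s - 4 \right)} + 600 s^{2} - 1620 s \log{\left(s - 4 \right)} + 760 s + 110}{24 s^{4} \sqrt{3 s^{2} + 2} + 12 s^{3} \sqrt{3 s^{2} + 2} - 270 s^{2} \sqrt{3 s^{2} + 2} - 567 s \sqrt{3 s^{2} + 2} - 324 \sqrt{3 s^{2} + 2}}
This equals f(s) exactly, so the claim holds.

Valid: G'(s) = f(s).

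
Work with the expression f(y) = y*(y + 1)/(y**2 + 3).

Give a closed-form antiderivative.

An antiderivative is F(y) = y + log(y**2 + 3)/2 - sqrt(3)*atan(sqrt(3)*y/3).

An antiderivative F(y) passes only if d/dy[F] lands on f(y) exactly.
Check: d/dy[y + log(y**2 + 3)/2 - sqrt(3)*atan(sqrt(3)*y/3)] = (y**2 + y)/(y**2 + 3), which equals f(y).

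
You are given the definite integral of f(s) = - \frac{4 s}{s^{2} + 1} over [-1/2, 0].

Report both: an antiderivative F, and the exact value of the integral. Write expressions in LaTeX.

f matches the chain-rule pattern g'(h)*h' with inner function h(s) = s^{2} + 1; substituting u = h(s) collapses the integral.
F(s) = - 2 \log{\left(s^{2} + 1 \right)} is an antiderivative of f.
Check: d/ds[- 2 \log{\left(s^{2} + 1 \right)}] = - \frac{4 s}{s^{2} + 1} = f(s).
F(0) = 0; F(-1/2) = - 2 \log{\left(\frac{5}{4} \right)}.
Integral = F(0) - F(-1/2) = 2 \log{\left(\frac{5}{4} \right)}.

Antiderivative: F(s) = - 2 \log{\left(s^{2} + 1 \right)}; value = 2 \log{\left(\frac{5}{4} \right)}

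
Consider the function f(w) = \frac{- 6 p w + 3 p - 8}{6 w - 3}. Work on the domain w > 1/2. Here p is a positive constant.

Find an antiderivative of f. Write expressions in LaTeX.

An antiderivative is F(w) = - p w - \frac{4 \log{\left(w - \frac{1}{2} \right)}}{3}.

Whatever form F(w) takes, F'(w) = f(w) is non-negotiable.
Check: d/dw[- p w - \frac{4 \log{\left(w - \frac{1}{2} \right)}}{3}] = \frac{- 6 p w + 3 p - 8}{6 w - 3} = f(w).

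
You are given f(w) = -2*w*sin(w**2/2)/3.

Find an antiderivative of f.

An antiderivative is F(w) = 2*cos(w**2/2)/3.

The substitution u = w**2/2 works: f is exactly (dF/du)*(du/dw) for that inner function.
Check: d/dw[2*cos(w**2/2)/3] = -2*w*sin(w**2/2)/3 = f(w).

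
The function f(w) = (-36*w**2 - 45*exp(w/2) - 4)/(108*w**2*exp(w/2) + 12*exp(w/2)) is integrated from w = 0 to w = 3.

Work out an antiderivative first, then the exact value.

Antiderivative: F(w) = (-15*exp(w/2)*atan(3*w) + 8)*exp(-w/2)/12; value = -5*atan(9)/4 - 2/3 + 2*exp(-3/2)/3

Any candidate F(w) must reproduce f(w) exactly when differentiated.
F(w) = (-15*exp(w/2)*atan(3*w) + 8)*exp(-w/2)/12 is an antiderivative of f.
Check: d/dw[(-15*exp(w/2)*atan(3*w) + 8)*exp(-w/2)/12] = (-36*w**2 - 45*exp(w/2) - 4)/(108*w**2*exp(w/2) + 12*exp(w/2)) = f(w).
F(3) = -5*atan(9)/4 + 2*exp(-3/2)/3; F(0) = 2/3.
Integral = F(3) - F(0) = -5*atan(9)/4 - 2/3 + 2*exp(-3/2)/3.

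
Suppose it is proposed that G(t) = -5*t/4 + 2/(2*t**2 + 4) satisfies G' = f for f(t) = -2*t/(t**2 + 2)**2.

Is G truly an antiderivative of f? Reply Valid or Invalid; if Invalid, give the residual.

Invalid: d/dt[G] - f = -5/4, which is not 0.

d/dt[G] = (-5*t**4 - 20*t**2 - 8*t - 20)/(4*t**4 + 16*t**2 + 16)
d/dt[G] - f(t) = -5/4 != 0.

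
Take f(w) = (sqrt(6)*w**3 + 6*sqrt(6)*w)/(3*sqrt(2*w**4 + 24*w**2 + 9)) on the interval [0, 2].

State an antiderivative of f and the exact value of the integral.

Antiderivative: F(w) = sqrt(6)*sqrt(2*w**4 + 24*w**2 + 9)/12; value = -sqrt(6)/4 + sqrt(822)/12

The substitution u = w**4/3 + 4*w**2 + 3/2 works: f is exactly (dF/du)*(du/dw) for that inner function.
F(w) = sqrt(6)*sqrt(2*w**4 + 24*w**2 + 9)/12 is an antiderivative of f.
Check: d/dw[sqrt(6)*sqrt(2*w**4 + 24*w**2 + 9)/12] = (sqrt(6)*w**3 + 6*sqrt(6)*w)/(3*sqrt(2*w**4 + 24*w**2 + 9)) = f(w).
F(2) = sqrt(822)/12; F(0) = sqrt(6)/4.
Integral = F(2) - F(0) = -sqrt(6)/4 + sqrt(822)/12.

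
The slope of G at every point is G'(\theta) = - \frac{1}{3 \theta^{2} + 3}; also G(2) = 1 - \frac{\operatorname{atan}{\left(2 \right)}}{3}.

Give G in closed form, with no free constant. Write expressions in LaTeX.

Differentiate the proposed G(\theta) back; it has to land on the given G'(\theta).
A general antiderivative is - \frac{\operatorname{atan}{\left(\theta \right)}}{3} + C.
The condition gives C = 1 - \frac{\operatorname{atan}{\left(2 \right)}}{3} - (- \frac{\operatorname{atan}{\left(2 \right)}}{3}) = 1.
So G(\theta) = 1 - \frac{\operatorname{atan}{\left(\theta \right)}}{3}.
Check: d/d\theta[1 - \frac{\operatorname{atan}{\left(\theta \right)}}{3}] = - \frac{1}{3 \theta^{2} + 3} = G'(\theta).

G(\theta) = 1 - \frac{\operatorname{atan}{\left(\theta \right)}}{3}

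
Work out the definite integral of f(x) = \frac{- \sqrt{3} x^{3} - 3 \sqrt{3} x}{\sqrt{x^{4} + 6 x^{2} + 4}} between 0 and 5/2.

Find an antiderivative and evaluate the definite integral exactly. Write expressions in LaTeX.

Antiderivative: F(x) = - \frac{3 \sqrt{\frac{x^{4}}{3} + 2 x^{2} + \frac{4}{3}}}{2}; value = - \frac{\sqrt{3867}}{8} + \sqrt{3}

The substitution u = \frac{x^{4}}{3} + 2 x^{2} + \frac{4}{3} works: f is exactly (dF/du)*(du/dx) for that inner function.
F(x) = - \frac{3 \sqrt{\frac{x^{4}}{3} + 2 x^{2} + \frac{4}{3}}}{2} is an antiderivative of f.
Check: d/dx[- \frac{3 \sqrt{\frac{x^{4}}{3} + 2 x^{2} + \frac{4}{3}}}{2}] = \frac{- \sqrt{3} x^{3} - 3 \sqrt{3} x}{\sqrt{x^{4} + 6 x^{2} + 4}} = f(x).
F(5/2) = - \frac{\sqrt{3867}}{8}; F(0) = - \sqrt{3}.
Integral = F(5/2) - F(0) = - \frac{\sqrt{3867}}{8} + \sqrt{3}.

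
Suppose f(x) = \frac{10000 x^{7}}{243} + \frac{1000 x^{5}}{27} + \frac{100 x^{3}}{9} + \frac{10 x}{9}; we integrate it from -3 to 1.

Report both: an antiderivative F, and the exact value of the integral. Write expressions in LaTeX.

Antiderivative: F(x) = \frac{2 \left(- \frac{5 x^{2}}{3} - \frac{1}{2}\right)^{4}}{3}; value = - \frac{9347080}{243}

The substitution u = - \frac{5 x^{2}}{3} - \frac{1}{2} works: f is exactly (dF/du)*(du/dx) for that inner function.
F(x) = \frac{2 \left(- \frac{5 x^{2}}{3} - \frac{1}{2}\right)^{4}}{3} is an antiderivative of f.
Check: d/dx[\frac{2 \left(- \frac{5 x^{2}}{3} - \frac{1}{2}\right)^{4}}{3}] = \frac{10000 x^{7}}{243} + \frac{1000 x^{5}}{27} + \frac{100 x^{3}}{9} + \frac{10 x}{9} = f(x).
F(1) = \frac{28561}{1944}; F(-3) = \frac{923521}{24}.
Integral = F(1) - F(-3) = - \frac{9347080}{243}.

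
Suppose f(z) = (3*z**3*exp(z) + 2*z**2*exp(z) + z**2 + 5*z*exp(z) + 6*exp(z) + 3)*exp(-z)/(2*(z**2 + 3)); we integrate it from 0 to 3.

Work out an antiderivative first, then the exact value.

Antiderivative: F(z) = (3*z**2*exp(z) + 4*z*exp(z) - 4*exp(z)*log(2*z**2 + 6) - 4*exp(z) - 2)*exp(-z)/4; value = -log(24) - exp(-3)/2 + log(6) + 41/4

Since d/dz undoes antidifferentiation here, F'(z) = f(z) is required of F(z).
F(z) = (3*z**2*exp(z) + 4*z*exp(z) - 4*exp(z)*log(2*z**2 + 6) - 4*exp(z) - 2)*exp(-z)/4 is an antiderivative of f.
Check: d/dz[(3*z**2*exp(z) + 4*z*exp(z) - 4*exp(z)*log(2*z**2 + 6) - 4*exp(z) - 2)*exp(-z)/4] = (3*z**3*exp(z) + 2*z**2*exp(z) + z**2 + 5*z*exp(z) + 6*exp(z) + 3)/(2*z**2*exp(z) + 6*exp(z)), which equals f(z).
F(3) = -log(24) - exp(-3)/2 + 35/4; F(0) = -log(6) - 3/2.
Integral = F(3) - F(0) = -log(24) - exp(-3)/2 + log(6) + 41/4.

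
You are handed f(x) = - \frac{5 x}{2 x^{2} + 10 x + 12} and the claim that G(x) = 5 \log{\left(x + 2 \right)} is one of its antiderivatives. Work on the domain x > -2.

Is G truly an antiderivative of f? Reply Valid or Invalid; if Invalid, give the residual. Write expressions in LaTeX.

d/dx[G] = \frac{5}{x + 2}
d/dx[G] - f(x) = \frac{15}{2 x + 6} != 0.

Invalid: d/dx[G] - f = \frac{15}{2 x + 6}, which is not 0.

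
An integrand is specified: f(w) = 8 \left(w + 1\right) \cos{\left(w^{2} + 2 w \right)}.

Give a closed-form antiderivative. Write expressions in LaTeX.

An antiderivative is F(w) = 4 \sin{\left(w^{2} + 2 w \right)}.

The substitution u = w^{2} + 2 w works: f is exactly (dF/du)*(du/dw) for that inner function.
Check: d/dw[4 \sin{\left(w^{2} + 2 w \right)}] = 8 w \cos{\left(w^{2} + 2 w \right)} + 8 \cos{\left(w^{2} + 2 w \right)}, which equals f(w).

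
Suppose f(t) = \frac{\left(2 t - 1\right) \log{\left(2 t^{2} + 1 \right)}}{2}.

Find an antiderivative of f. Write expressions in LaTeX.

An antiderivative is F(t) = \frac{t^{2} \log{\left(2 t^{2} + 1 \right)}}{2} - \frac{t^{2}}{2} - \frac{t \log{\left(2 t^{2} + 1 \right)}}{2} + t + \frac{\log{\left(t^{2} + \frac{1}{2} \right)}}{4} - \frac{\sqrt{2} \operatorname{atan}{\left(\sqrt{2} t \right)}}{2}.

Differentiate the proposed F(t) back; it has to land on f(t) exactly.
Check: d/dt[\frac{t^{2} \log{\left(2 t^{2} + 1 \right)}}{2} - \frac{t^{2}}{2} - \frac{t \log{\left(2 t^{2} + 1 \right)}}{2} + t + \frac{\log{\left(t^{2} + \frac{1}{2} \right)}}{4} - \frac{\sqrt{2} \operatorname{atan}{\left(\sqrt{2} t \right)}}{2}] = t \log{\left(2 t^{2} + 1 \right)} - \frac{\log{\left(2 t^{2} + 1 \right)}}{2}, which equals f(t).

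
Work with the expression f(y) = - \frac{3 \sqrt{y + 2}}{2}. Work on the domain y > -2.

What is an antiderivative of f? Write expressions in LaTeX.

An antiderivative F(y) passes only if d/dy[F] lands on f(y) exactly.
Check: d/dy[- \left(y + 2\right)^{\frac{3}{2}}] = - \frac{3 \sqrt{y + 2}}{2} = f(y).

An antiderivative is F(y) = - \left(y + 2\right)^{\frac{3}{2}}.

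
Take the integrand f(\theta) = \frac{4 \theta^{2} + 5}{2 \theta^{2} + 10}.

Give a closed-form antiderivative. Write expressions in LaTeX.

An antiderivative is F(\theta) = 2 \theta - \frac{3 \sqrt{5} \operatorname{atan}{\left(\frac{\sqrt{5} \theta}{5} \right)}}{2}.

Since d/d\theta undoes antidifferentiation here, F'(\theta) = f(\theta) is required of F(\theta).
Check: d/d\theta[2 \theta - \frac{3 \sqrt{5} \operatorname{atan}{\left(\frac{\sqrt{5} \theta}{5} \right)}}{2}] = \frac{4 \theta^{2} + 5}{2 \theta^{2} + 10} = f(\theta).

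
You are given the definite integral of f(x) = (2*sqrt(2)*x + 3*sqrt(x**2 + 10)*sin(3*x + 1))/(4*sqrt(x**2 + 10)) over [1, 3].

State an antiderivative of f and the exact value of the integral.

Antiderivative: F(x) = (2*sqrt(2)*sqrt(x**2 + 10) - cos(3*x + 1))/4; value = -sqrt(22)/2 + cos(4)/4 - cos(10)/4 + sqrt(38)/2

A candidate is checked by its d/dx: the result must match f(x).
F(x) = (2*sqrt(2)*sqrt(x**2 + 10) - cos(3*x + 1))/4 is an antiderivative of f.
Check: d/dx[(2*sqrt(2)*sqrt(x**2 + 10) - cos(3*x + 1))/4] = (2*sqrt(2)*x + 3*sqrt(x**2 + 10)*sin(3*x + 1))/(4*sqrt(x**2 + 10)) = f(x).
F(3) = -cos(10)/4 + sqrt(38)/2; F(1) = -cos(4)/4 + sqrt(22)/2.
Integral = F(3) - F(1) = -sqrt(22)/2 + cos(4)/4 - cos(10)/4 + sqrt(38)/2.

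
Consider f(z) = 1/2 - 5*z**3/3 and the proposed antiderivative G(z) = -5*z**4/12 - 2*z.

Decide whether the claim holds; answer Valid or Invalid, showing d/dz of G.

d/dz[G] = -5*z**3/3 - 2
d/dz[G] - f(z) = -5/2 != 0.

Invalid: d/dz[G] - f = -5/2, which is not 0.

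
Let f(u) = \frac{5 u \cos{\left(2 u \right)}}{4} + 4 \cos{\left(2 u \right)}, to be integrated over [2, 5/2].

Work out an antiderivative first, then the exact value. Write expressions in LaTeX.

The integrand splits into summands that can be handled one at a time.
F(u) = \frac{5 u \sin{\left(2 u \right)}}{8} + 2 \sin{\left(2 u \right)} + \frac{5 \cos{\left(2 u \right)}}{16} is an antiderivative of f.
Check: d/du[\frac{5 u \sin{\left(2 u \right)}}{8} + 2 \sin{\left(2 u \right)} + \frac{5 \cos{\left(2 u \right)}}{16}] = \frac{5 u \cos{\left(2 u \right)}}{4} + 4 \cos{\left(2 u \right)} = f(u).
F(5/2) = \frac{57 \sin{\left(5 \right)}}{16} + \frac{5 \cos{\left(5 \right)}}{16}; F(2) = \frac{13 \sin{\left(4 \right)}}{4} + \frac{5 \cos{\left(4 \right)}}{16}.
Integral = F(5/2) - F(2) = \frac{57 \sin{\left(5 \right)}}{16} + \frac{5 \cos{\left(5 \right)}}{16} - \frac{5 \cos{\left(4 \right)}}{16} - \frac{13 \sin{\left(4 \right)}}{4}.

Antiderivative: F(u) = \frac{5 u \sin{\left(2 u \right)}}{8} + 2 \sin{\left(2 u \right)} + \frac{5 \cos{\left(2 u \right)}}{16}; value = \frac{57 \sin{\left(5 \right)}}{16} + \frac{5 \cos{\left(5 \right)}}{16} - \frac{5 \cos{\left(4 \right)}}{16} - \frac{13 \sin{\left(4 \right)}}{4}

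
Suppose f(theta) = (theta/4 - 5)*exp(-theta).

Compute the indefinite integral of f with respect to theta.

f has the shape u'v + uv' for u = 19/4 - theta/4 and v = exp(-theta) — it is the derivative of the product u*v.
Check: d/dtheta[-theta*exp(-theta)/4 + 19*exp(-theta)/4] = (theta - 20)*exp(-theta)/4, which equals f(theta).

F(theta) = -theta*exp(-theta)/4 + 19*exp(-theta)/4 + C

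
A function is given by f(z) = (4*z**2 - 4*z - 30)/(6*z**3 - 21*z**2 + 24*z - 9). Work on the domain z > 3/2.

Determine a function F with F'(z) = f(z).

The denominator factors as 3*(z - 1)**2*(2*z - 3); partial fractions split f into directly integrable pieces: -36/(2*z - 3) + 56/(3*(z - 1)) + 10/(z - 1)**2.
Check: d/dz[-18*log(z - 3/2) + 56*log(z - 1)/3 - 10/(z - 1)] = (4*z**2 - 4*z - 30)/(6*z**3 - 21*z**2 + 24*z - 9) = f(z).

An antiderivative is F(z) = -18*log(z - 3/2) + 56*log(z - 1)/3 - 10/(z - 1).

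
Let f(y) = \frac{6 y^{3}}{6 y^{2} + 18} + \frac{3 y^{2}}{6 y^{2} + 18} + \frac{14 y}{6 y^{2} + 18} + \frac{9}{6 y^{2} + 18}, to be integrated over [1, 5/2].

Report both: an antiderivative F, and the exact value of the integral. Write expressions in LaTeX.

The integrand splits into summands that can be handled one at a time.
F(y) = \frac{y^{2}}{2} + \frac{y}{2} - \frac{\log{\left(2 y^{2} + 6 \right)}}{3} is an antiderivative of f.
Check: d/dy[\frac{y^{2}}{2} + \frac{y}{2} - \frac{\log{\left(2 y^{2} + 6 \right)}}{3}] = \frac{6 y^{3} + 3 y^{2} + 14 y + 9}{6 y^{2} + 18}, which equals f(y).
F(5/2) = \frac{35}{8} - \frac{\log{\left(\frac{37}{2} \right)}}{3}; F(1) = 1 - \frac{\log{\left(8 \right)}}{3}.
Integral = F(5/2) - F(1) = - \frac{\log{\left(\frac{37}{2} \right)}}{3} + \frac{\log{\left(8 \right)}}{3} + \frac{27}{8}.

Antiderivative: F(y) = \frac{y^{2}}{2} + \frac{y}{2} - \frac{\log{\left(2 y^{2} + 6 \right)}}{3}; value = - \frac{\log{\left(\frac{37}{2} \right)}}{3} + \frac{\log{\left(8 \right)}}{3} + \frac{27}{8}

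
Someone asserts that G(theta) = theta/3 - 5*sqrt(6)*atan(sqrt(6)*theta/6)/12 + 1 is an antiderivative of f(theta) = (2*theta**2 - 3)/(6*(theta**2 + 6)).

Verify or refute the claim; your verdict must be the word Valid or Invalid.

d/dtheta[G] = (2*theta**2 - 3)/(6*theta**2 + 36)
This equals f(theta) exactly, so the claim holds.

Valid - the claim checks out under differentiation.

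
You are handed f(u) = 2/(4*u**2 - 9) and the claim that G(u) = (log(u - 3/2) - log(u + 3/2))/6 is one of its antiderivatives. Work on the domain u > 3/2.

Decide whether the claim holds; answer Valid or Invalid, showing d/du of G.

Valid. The derivative of G reproduces f.

d/du[G] = 2/(4*u**2 - 9)
This equals f(u) exactly, so the claim holds.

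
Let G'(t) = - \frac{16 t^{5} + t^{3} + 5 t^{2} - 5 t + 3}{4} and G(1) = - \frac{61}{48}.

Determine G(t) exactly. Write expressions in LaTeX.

G(t) = - \frac{2 t^{6}}{3} - \frac{t^{4}}{16} - \frac{5 t^{3}}{12} + \frac{5 t^{2}}{8} - \frac{3 t}{4}

A first test for any G(t): its t-derivative must equal the given G'(t).
A general antiderivative is - \frac{2 t^{6}}{3} - \frac{t^{4}}{16} - \frac{5 t^{3}}{12} + \frac{5 t^{2}}{8} - \frac{3 t}{4} + C.
The condition gives C = - \frac{61}{48} - (- \frac{61}{48}) = 0.
So G(t) = - \frac{2 t^{6}}{3} - \frac{t^{4}}{16} - \frac{5 t^{3}}{12} + \frac{5 t^{2}}{8} - \frac{3 t}{4}.
Check: d/dt[- \frac{2 t^{6}}{3} - \frac{t^{4}}{16} - \frac{5 t^{3}}{12} + \frac{5 t^{2}}{8} - \frac{3 t}{4}] = - 4 t^{5} - \frac{t^{3}}{4} - \frac{5 t^{2}}{4} + \frac{5 t}{4} - \frac{3}{4}, which equals G'(t).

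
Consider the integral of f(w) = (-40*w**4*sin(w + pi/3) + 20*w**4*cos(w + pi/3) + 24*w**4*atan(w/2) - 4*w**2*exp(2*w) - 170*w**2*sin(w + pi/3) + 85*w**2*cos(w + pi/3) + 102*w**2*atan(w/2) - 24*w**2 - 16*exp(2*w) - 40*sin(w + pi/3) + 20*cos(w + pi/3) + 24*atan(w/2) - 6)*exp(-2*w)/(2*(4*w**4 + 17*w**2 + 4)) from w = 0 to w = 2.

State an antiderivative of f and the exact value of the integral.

Since d/dw undoes antidifferentiation here, F'(w) = f(w) is required of F(w).
F(w) = -(-5*sin(w + pi/3)/2 + 3*atan(w/2)/2)*exp(-2*w) - atan(2*w) is an antiderivative of f.
Check: d/dw[-(-5*sin(w + pi/3)/2 + 3*atan(w/2)/2)*exp(-2*w) - atan(2*w)] = (-40*w**4*sin(w + pi/3) + 20*w**4*cos(w + pi/3) + 24*w**4*atan(w/2) - 4*w**2*exp(2*w) - 170*w**2*sin(w + pi/3) + 85*w**2*cos(w + pi/3) + 102*w**2*atan(w/2) - 24*w**2 - 16*exp(2*w) - 40*sin(w + pi/3) + 20*cos(w + pi/3) + 24*atan(w/2) - 6)/(8*w**4*exp(2*w) + 34*w**2*exp(2*w) + 8*exp(2*w)), which equals f(w).
F(2) = -atan(4) - 3*pi*exp(-4)/8 + 5*exp(-4)*sin(pi/3 + 2)/2; F(0) = 5*sqrt(3)/4.
Integral = F(2) - F(0) = -5*sqrt(3)/4 - atan(4) - 3*pi*exp(-4)/8 + 5*exp(-4)*sin(pi/3 + 2)/2.

Antiderivative: F(w) = -(-5*sin(w + pi/3)/2 + 3*atan(w/2)/2)*exp(-2*w) - atan(2*w); value = -5*sqrt(3)/4 - atan(4) - 3*pi*exp(-4)/8 + 5*exp(-4)*sin(pi/3 + 2)/2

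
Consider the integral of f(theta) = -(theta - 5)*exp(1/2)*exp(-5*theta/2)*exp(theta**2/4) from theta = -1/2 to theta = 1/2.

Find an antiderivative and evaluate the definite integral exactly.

Antiderivative: F(theta) = -2*exp(1/2)*exp(-5*theta/2)*exp(theta**2/4); value = -2*exp(-11/16) + 2*exp(29/16)

f matches the chain-rule pattern g'(h)*h' with inner function h(theta) = theta**2/4 - 5*theta/2 + 1/2; substituting u = h(theta) collapses the integral.
F(theta) = -2*exp(1/2)*exp(-5*theta/2)*exp(theta**2/4) is an antiderivative of f.
Check: d/dtheta[-2*exp(1/2)*exp(-5*theta/2)*exp(theta**2/4)] = (-theta*exp(1/2)*exp(theta**2/4) + 5*exp(1/2)*exp(theta**2/4))*exp(-5*theta/2), which equals f(theta).
F(1/2) = -2*exp(-11/16); F(-1/2) = -2*exp(29/16).
Integral = F(1/2) - F(-1/2) = -2*exp(-11/16) + 2*exp(29/16).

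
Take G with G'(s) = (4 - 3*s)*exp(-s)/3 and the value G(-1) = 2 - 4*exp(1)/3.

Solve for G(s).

G(s) = (3*s - 1)*exp(-s)/3 + 2

G'(s) has the shape u'v + uv' for u = s - 1/3 and v = exp(-s) — it is the derivative of the product u*v.
A general antiderivative is (3*s - 1)*exp(-s)/3 + C.
The condition gives C = 2 - 4*exp(1)/3 - (-4*exp(1)/3) = 2.
So G(s) = (3*s - 1)*exp(-s)/3 + 2.
Check: d/ds[(3*s - 1)*exp(-s)/3 + 2] = (4 - 3*s)*exp(-s)/3 = G'(s).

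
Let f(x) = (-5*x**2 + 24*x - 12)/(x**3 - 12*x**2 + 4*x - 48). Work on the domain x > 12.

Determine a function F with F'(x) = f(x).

An antiderivative F(x) passes only if d/dx[F] lands on f(x) exactly.
Check: d/dx[-3*log(x/2 - 6) - log(x**2/2 + 2)] = (-5*x**2 + 24*x - 12)/(x**3 - 12*x**2 + 4*x - 48) = f(x).

An antiderivative is F(x) = -3*log(x/2 - 6) - log(x**2/2 + 2).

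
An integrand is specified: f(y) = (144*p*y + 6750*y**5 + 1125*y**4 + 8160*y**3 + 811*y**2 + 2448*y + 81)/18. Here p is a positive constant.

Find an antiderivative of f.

Since d/dy undoes antidifferentiation here, F'(y) = f(y) is required of F(y).
Check: d/dy[(216*p*y**2 + 3375*y**6 + 675*y**5 + 6120*y**4 + 811*y**3 + 3672*y**2 + 243*y + 729)/54] = 8*p*y + 375*y**5 + 125*y**4/2 + 1360*y**3/3 + 811*y**2/18 + 136*y + 9/2, which equals f(y).

An antiderivative is F(y) = (216*p*y**2 + 3375*y**6 + 675*y**5 + 6120*y**4 + 811*y**3 + 3672*y**2 + 243*y + 729)/54.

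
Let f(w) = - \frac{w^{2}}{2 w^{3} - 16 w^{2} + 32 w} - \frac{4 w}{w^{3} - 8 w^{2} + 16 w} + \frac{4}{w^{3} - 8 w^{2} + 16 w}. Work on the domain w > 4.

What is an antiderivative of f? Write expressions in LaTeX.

The denominator factors as 2 w \left(w - 4\right)^{2}; partial fractions split f into directly integrable pieces: - \frac{3}{4 \left(w - 4\right)} - \frac{5}{\left(w - 4\right)^{2}} + \frac{1}{4 w}.
Check: d/dw[- \frac{- w \log{\left(w \right)} + 3 w \log{\left(w - 4 \right)} + 4 \log{\left(w \right)} - 12 \log{\left(w - 4 \right)} - 20}{4 \left(w - 4\right)}] = \frac{- w^{2} - 8 w + 8}{2 w^{3} - 16 w^{2} + 32 w}, which equals f(w).

An antiderivative is F(w) = - \frac{- w \log{\left(w \right)} + 3 w \log{\left(w - 4 \right)} + 4 \log{\left(w \right)} - 12 \log{\left(w - 4 \right)} - 20}{4 \left(w - 4\right)}.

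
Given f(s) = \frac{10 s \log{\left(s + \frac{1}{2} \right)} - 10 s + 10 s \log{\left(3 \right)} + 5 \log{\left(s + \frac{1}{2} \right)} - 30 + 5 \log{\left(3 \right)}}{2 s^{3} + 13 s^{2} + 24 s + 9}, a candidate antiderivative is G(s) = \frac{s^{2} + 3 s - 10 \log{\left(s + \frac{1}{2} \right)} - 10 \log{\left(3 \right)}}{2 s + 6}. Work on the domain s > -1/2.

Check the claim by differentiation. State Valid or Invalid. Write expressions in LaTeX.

Invalid: d/ds[G] - f = \frac{1}{2}, which is not 0.

d/ds[G] = \frac{2 s^{3} + 13 s^{2} + 20 s \log{\left(s + \frac{1}{2} \right)} + 4 s + 20 s \log{\left(3 \right)} + 10 \log{\left(s + \frac{1}{2} \right)} - 51 + 10 \log{\left(3 \right)}}{4 s^{3} + 26 s^{2} + 48 s + 18}
d/ds[G] - f(s) = \frac{1}{2} != 0.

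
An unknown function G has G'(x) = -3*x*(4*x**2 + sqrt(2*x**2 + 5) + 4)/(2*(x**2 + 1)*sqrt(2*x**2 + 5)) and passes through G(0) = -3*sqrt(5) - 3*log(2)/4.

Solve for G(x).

Since d/dx undoes antidifferentiation here, G(x) must give back the stated G'(x).
A general antiderivative is -3*sqrt(2*x**2 + 5) - 3*log(2*x**2 + 2)/4 + C.
The condition gives C = -3*sqrt(5) - 3*log(2)/4 - (-3*sqrt(5) - 3*log(2)/4) = 0.
So G(x) = -3*sqrt(2*x**2 + 5) - 3*log(x**2 + 1)/4 - 3*log(2)/4.
Check: d/dx[-3*sqrt(2*x**2 + 5) - 3*log(x**2 + 1)/4 - 3*log(2)/4] = (-12*x**3 - 3*x*sqrt(2*x**2 + 5) - 12*x)/(2*x**2*sqrt(2*x**2 + 5) + 2*sqrt(2*x**2 + 5)), which equals G'(x).

G(x) = -3*sqrt(2*x**2 + 5) - 3*log(x**2 + 1)/4 - 3*log(2)/4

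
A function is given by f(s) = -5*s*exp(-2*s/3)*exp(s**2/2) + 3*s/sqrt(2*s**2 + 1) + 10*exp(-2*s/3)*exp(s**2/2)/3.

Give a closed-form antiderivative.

Integrate term by term and add the pieces.
Check: d/ds[3*sqrt(2*s**2 + 1)/2 - 5*exp(-2*s/3)*exp(s**2/2)] = (-15*s*sqrt(2*s**2 + 1)*exp(s**2/2) + 9*s*exp(2*s/3) + 10*sqrt(2*s**2 + 1)*exp(s**2/2))*exp(-2*s/3)/(3*sqrt(2*s**2 + 1)), which equals f(s).

An antiderivative is F(s) = 3*sqrt(2*s**2 + 1)/2 - 5*exp(-2*s/3)*exp(s**2/2).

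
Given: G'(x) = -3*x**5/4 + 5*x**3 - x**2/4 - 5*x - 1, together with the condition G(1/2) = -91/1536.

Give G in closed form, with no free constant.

Integrate term by term and add the pieces.
A general antiderivative is -x**6/8 + 5*x**4/4 - x**3/12 - 5*x**2/2 - x + C.
The condition gives C = -91/1536 - (-1627/1536) = 1.
So G(x) = -x**6/8 + 5*x**4/4 - x**3/12 - 5*x**2/2 - x + 1.
Check: d/dx[-x**6/8 + 5*x**4/4 - x**3/12 - 5*x**2/2 - x + 1] = -3*x**5/4 + 5*x**3 - x**2/4 - 5*x - 1 = G'(x).

G(x) = -x**6/8 + 5*x**4/4 - x**3/12 - 5*x**2/2 - x + 1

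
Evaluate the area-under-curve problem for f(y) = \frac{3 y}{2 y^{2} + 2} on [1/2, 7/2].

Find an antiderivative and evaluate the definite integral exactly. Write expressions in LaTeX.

Antiderivative: F(y) = \frac{3 \log{\left(2 y^{2} + 2 \right)}}{4}; value = - \frac{3 \log{\left(\frac{5}{2} \right)}}{4} + \frac{3 \log{\left(\frac{53}{2} \right)}}{4}

f matches the chain-rule pattern g'(h)*h' with inner function h(y) = 2 y^{2} + 2; substituting u = h(y) collapses the integral.
F(y) = \frac{3 \log{\left(2 y^{2} + 2 \right)}}{4} is an antiderivative of f.
Check: d/dy[\frac{3 \log{\left(2 y^{2} + 2 \right)}}{4}] = \frac{3 y}{2 y^{2} + 2} = f(y).
F(7/2) = \frac{3 \log{\left(\frac{53}{2} \right)}}{4}; F(1/2) = \frac{3 \log{\left(\frac{5}{2} \right)}}{4}.
Integral = F(7/2) - F(1/2) = - \frac{3 \log{\left(\frac{5}{2} \right)}}{4} + \frac{3 \log{\left(\frac{53}{2} \right)}}{4}.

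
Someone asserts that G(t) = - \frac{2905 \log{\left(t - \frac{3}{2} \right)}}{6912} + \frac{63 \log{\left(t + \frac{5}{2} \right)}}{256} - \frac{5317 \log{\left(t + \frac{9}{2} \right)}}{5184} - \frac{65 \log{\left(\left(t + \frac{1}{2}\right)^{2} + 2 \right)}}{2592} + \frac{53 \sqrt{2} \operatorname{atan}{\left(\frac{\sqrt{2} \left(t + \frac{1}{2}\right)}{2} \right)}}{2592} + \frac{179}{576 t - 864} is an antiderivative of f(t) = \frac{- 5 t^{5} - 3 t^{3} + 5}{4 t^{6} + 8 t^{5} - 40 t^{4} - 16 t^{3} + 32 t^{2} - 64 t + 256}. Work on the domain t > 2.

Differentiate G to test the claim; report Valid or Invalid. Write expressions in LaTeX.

Invalid: d/dt[G] - f = \frac{160 t^{10} + 400 t^{9} + 2288 t^{8} + 5640 t^{7} + 1018 t^{6} + 4937 t^{5} - 45232 t^{4} - 39361 t^{3} - 34780 t^{2} - 15332 t + 79}{256 t^{12} + 1792 t^{11} - 320 t^{10} - 18688 t^{9} - 10768 t^{8} + 40880 t^{7} + 41524 t^{6} + 131080 t^{5} - 102728 t^{4} - 320592 t^{3} + 22176 t^{2} - 482112 t + 933120}, which is not 0.

d/dt[G] = \frac{- 160 t^{5} - 400 t^{4} - 496 t^{3} - 344 t^{2} - 122 t + 143}{128 t^{6} + 640 t^{5} - 160 t^{4} - 2112 t^{3} - 1224 t^{2} - 1944 t + 7290}
d/dt[G] - f(t) = \frac{160 t^{10} + 400 t^{9} + 2288 t^{8} + 5640 t^{7} + 1018 t^{6} + 4937 t^{5} - 45232 t^{4} - 39361 t^{3} - 34780 t^{2} - 15332 t + 79}{256 t^{12} + 1792 t^{11} - 320 t^{10} - 18688 t^{9} - 10768 t^{8} + 40880 t^{7} + 41524 t^{6} + 131080 t^{5} - 102728 t^{4} - 320592 t^{3} + 22176 t^{2} - 482112 t + 933120} != 0.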